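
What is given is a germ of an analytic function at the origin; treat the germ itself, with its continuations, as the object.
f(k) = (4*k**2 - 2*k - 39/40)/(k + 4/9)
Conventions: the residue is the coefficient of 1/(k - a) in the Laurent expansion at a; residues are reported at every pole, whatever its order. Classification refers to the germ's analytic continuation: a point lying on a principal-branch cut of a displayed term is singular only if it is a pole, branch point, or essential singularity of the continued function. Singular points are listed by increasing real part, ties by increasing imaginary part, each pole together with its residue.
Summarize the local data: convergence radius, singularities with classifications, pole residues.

Radius of convergence at 0: 4/9.
At -4/9: a pole of order 1; residue 2281/3240.

Denominator factor (k + 4/9): pole of order 1 at -4/9, modulus 4/9.
The radius of convergence is the smallest modulus among the singular points: 4/9.
At the order-1 pole -4/9 set g(k) = (k - (-4/9))*f(k) = 4*k**2 - 2*k - 39/40.
Simple pole: residue = g(a) at a = -4/9, which is 2281/3240.


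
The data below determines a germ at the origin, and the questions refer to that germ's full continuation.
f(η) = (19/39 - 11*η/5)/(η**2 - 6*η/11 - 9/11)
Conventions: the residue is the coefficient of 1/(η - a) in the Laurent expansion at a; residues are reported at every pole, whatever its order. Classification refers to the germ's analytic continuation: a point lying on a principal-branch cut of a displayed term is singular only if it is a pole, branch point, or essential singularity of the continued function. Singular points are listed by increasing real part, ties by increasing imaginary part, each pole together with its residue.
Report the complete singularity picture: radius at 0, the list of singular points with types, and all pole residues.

Radius of convergence at 0: -3/11 + (6/11)*sqrt(3).
At 3/11 - (6/11)*sqrt(3): a pole of order 1; residue -11/10 + (121/3510)*sqrt(3).
At 3/11 + (6/11)*sqrt(3): a pole of order 1; residue -11/10 - (121/3510)*sqrt(3).

Denominator factor (η**2 - 6*η/11 - 9/11): discriminant 432/121, real irrational roots 3/11 + (6/11)*sqrt(3) and 3/11 - (6/11)*sqrt(3); poles of order 1, moduli 3/11 + (6/11)*sqrt(3) and -3/11 + (6/11)*sqrt(3).
The radius of convergence is the smallest modulus among the singular points: -3/11 + (6/11)*sqrt(3).
The factor η**2 - 6*η/11 - 9/11 splits as (η - a)(η - a') with a = 3/11 - (6/11)*sqrt(3), a' = 3/11 + (6/11)*sqrt(3). At the order-1 pole a set g(η) = (η - a)*f(η) = [19/39 - 11*η/5] / (η - a').
Simple pole: residue = g(a) at a = 3/11 - (6/11)*sqrt(3), which is -11/10 + (121/3510)*sqrt(3).
The factor η**2 - 6*η/11 - 9/11 splits as (η - a)(η - a') with a = 3/11 + (6/11)*sqrt(3), a' = 3/11 - (6/11)*sqrt(3). At the order-1 pole a set g(η) = (η - a)*f(η) = [19/39 - 11*η/5] / (η - a').
Simple pole: residue = g(a) at a = 3/11 + (6/11)*sqrt(3), which is -11/10 - (121/3510)*sqrt(3).
List the singular points by increasing real part (a conjugate pair: the negative imaginary part first).


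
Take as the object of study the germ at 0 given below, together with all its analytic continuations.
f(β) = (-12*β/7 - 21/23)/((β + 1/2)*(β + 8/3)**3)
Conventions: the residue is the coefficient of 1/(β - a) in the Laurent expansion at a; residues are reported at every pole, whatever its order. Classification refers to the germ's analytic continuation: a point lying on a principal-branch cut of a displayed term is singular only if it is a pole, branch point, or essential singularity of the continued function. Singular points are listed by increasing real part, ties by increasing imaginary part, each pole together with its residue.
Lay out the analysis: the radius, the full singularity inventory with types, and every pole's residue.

Denominator factor (β + 8/3)^3: pole of order 3 at -8/3, modulus 8/3.
Denominator factor (β + 1/2): pole of order 1 at -1/2, modulus 1/2.
The radius of convergence is the smallest modulus among the singular points: 1/2.
At the order-3 pole -8/3 set g(β) = (β - (-8/3))^3*f(β) = (-12*β/7 - 21/23)/(β + 1/2).
Order-3 pole: residue = g''(a)/2; g''(-8/3) = 3888/353717, so the residue is 1944/353717.
At the order-1 pole -1/2 set g(β) = (β - (-1/2))*f(β) = (-12*β/7 - 21/23)/(β + 8/3)**3.
Simple pole: residue = g(a) at a = -1/2, which is -1944/353717.
List the singular points by increasing real part (a conjugate pair: the negative imaginary part first).

Radius of convergence at 0: 1/2.
At -8/3: a pole of order 3; residue 1944/353717.
At -1/2: a pole of order 1; residue -1944/353717.


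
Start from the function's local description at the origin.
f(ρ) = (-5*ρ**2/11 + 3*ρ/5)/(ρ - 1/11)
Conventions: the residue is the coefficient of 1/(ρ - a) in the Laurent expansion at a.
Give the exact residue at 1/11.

The residue is 338/6655.

At the order-1 pole 1/11 set g(ρ) = (ρ - (1/11))*f(ρ) = -5*ρ**2/11 + 3*ρ/5.
Simple pole: residue = g(a) at a = 1/11, which is 338/6655.


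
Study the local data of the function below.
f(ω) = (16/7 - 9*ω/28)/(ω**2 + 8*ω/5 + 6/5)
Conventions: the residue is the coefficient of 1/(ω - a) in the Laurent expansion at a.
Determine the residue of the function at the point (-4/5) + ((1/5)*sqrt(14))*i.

The factor ω**2 + 8*ω/5 + 6/5 splits as (ω - a)(ω - a') with a = (-4/5) + ((1/5)*sqrt(14))*i, a' = (-4/5) - ((1/5)*sqrt(14))*i. At the order-1 pole a set g(ω) = (ω - a)*f(ω) = [16/7 - 9*ω/28] / (ω - a').
Simple pole: residue = g(a) at a = (-4/5) + ((1/5)*sqrt(14))*i, which is (-9/56) - ((89/196)*sqrt(14))*i.

The residue is (-9/56) - ((89/196)*sqrt(14))*i.


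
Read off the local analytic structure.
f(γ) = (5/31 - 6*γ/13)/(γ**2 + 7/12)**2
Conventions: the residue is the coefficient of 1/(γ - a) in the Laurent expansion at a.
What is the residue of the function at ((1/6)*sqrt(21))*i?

The factor γ**2 + 7/12 splits as (γ - a)(γ - a') with a = ((1/6)*sqrt(21))*i, a' = -((1/6)*sqrt(21))*i. At the order-2 pole a set g(γ) = (γ - a)^2*f(γ) = [5/31 - 6*γ/13] / (γ - a')^2.
Order-2 pole: residue = g'(a); g'(((1/6)*sqrt(21))*i) = -((30/1519)*sqrt(21))*i, so the residue is -((30/1519)*sqrt(21))*i.

The residue is -((30/1519)*sqrt(21))*i.


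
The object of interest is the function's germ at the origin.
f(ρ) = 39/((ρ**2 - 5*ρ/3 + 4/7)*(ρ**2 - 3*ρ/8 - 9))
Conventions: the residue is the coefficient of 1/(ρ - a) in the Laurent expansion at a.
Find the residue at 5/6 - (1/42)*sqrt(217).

The factor ρ**2 - 5*ρ/3 + 4/7 splits as (ρ - a)(ρ - a') with a = 5/6 - (1/42)*sqrt(217), a' = 5/6 + (1/42)*sqrt(217). At the order-1 pole a set g(ρ) = (ρ - a)*f(ρ) = [39/(ρ**2 - 3*ρ/8 - 9)] / (ρ - a').
Simple pole: residue = g(a) at a = 5/6 - (1/42)*sqrt(217), which is -19747/56417 + (779233/1748927)*sqrt(217).

The residue is -19747/56417 + (779233/1748927)*sqrt(217).


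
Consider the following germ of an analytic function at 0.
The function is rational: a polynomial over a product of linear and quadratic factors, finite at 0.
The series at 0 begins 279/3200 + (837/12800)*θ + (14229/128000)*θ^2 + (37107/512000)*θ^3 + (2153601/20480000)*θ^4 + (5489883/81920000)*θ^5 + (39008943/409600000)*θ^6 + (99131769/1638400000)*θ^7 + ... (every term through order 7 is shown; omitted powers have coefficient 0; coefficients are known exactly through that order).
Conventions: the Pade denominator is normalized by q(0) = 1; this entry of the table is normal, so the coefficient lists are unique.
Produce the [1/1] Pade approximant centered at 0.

Taylor coefficients needed (read off): a_0 = 279/3200, a_1 = 837/12800, a_2 = 14229/128000.
Write the denominator as Q(θ) = 1 + q1*θ. Requiring Q*f - P = O(θ^3) with deg P <= 1 kills the coefficients of θ^2..θ^2 in Q*f:
  θ^2: a_2 + q1*a_1 = 0, i.e. 14229/128000 + (837/12800)*q1 = 0.
Solving this linear system: q1 = -17/10.
The numerator is Q*f truncated at degree 1: P0 = a_0 = 279/3200; P1 = a_1 + q1*a_0 = -5301/64000.

The Pade approximant has numerator coefficients [279/3200, -5301/64000]; denominator coefficients [1, -17/10].


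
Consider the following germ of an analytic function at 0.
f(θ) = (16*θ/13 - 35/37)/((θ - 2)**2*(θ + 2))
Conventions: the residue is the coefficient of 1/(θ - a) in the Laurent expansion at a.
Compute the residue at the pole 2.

The residue is 1639/7696.

At the order-2 pole 2 set g(θ) = (θ - (2))^2*f(θ) = (16*θ/13 - 35/37)/(θ + 2).
Order-2 pole: residue = g'(a); g'(2) = 1639/7696, so the residue is 1639/7696.


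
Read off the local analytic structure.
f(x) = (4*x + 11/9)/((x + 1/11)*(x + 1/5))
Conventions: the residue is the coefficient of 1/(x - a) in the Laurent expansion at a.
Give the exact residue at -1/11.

At the order-1 pole -1/11 set g(x) = (x - (-1/11))*f(x) = (4*x + 11/9)/(x + 1/5).
Simple pole: residue = g(a) at a = -1/11, which is 425/54.

The residue is 425/54.


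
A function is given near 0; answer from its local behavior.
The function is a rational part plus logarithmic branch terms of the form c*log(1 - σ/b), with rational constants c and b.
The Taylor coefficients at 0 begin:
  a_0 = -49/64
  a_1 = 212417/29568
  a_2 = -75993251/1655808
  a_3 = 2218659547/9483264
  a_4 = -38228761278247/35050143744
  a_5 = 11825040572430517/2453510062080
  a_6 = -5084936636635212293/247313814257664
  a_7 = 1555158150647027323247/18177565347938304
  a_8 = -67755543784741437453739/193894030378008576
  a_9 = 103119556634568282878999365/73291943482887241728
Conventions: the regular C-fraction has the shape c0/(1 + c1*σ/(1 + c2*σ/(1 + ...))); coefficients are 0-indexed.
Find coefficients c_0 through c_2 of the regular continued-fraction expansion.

Taylor coefficients (read off): a_0 = -49/64, a_1 = 212417/29568, a_2 = -75993251/1655808.
c0 = a_0 = -49/64. Peel one level at a time: if S = 1 + c*σ/S' with S'(0) = 1, then c is the σ-coefficient of S and S' = c*σ/(S - 1).
S_1 = c0/f = 1 + (212417/22638)*σ + (57602840689/2049916176)*σ^2 + ...; c1 = 212417/22638.
S_2 = c1*σ/(S_1 - 1) = 1 + (-57602840689/19234784184)*σ + ...; c2 = -57602840689/19234784184.

The regular C-fraction coefficients are [-49/64, 212417/22638, -57602840689/19234784184].


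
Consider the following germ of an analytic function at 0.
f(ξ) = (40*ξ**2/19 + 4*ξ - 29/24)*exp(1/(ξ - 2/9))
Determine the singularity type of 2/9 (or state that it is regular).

The point is an essential singularity.

The exponent 1/(ξ - (2/9)) has a pole at 2/9, so exp(1/(ξ - (2/9))) takes every nonzero value near it: an essential singularity (not a pole of any order).


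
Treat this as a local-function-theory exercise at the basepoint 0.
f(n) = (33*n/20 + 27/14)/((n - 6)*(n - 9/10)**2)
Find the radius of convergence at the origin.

The radius of convergence is 9/10.

Denominator factor (n - 9/10)^2: pole of order 2 at 9/10, modulus 9/10.
Denominator factor (n - 6): pole of order 1 at 6, modulus 6.
The radius of convergence is the smallest modulus among the singular points: 9/10.


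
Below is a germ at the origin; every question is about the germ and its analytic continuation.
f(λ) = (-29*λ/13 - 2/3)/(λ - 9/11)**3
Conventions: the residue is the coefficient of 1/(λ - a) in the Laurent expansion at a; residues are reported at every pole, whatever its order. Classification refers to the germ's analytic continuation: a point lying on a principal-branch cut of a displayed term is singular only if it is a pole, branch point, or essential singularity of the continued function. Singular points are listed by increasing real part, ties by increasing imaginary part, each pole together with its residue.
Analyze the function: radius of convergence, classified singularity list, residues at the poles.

Denominator factor (λ - 9/11)^3: pole of order 3 at 9/11, modulus 9/11.
The radius of convergence is the smallest modulus among the singular points: 9/11.
At the order-3 pole 9/11 set g(λ) = (λ - (9/11))^3*f(λ) = -29*λ/13 - 2/3.
Order-3 pole: residue = g''(a)/2; g''(9/11) = 0, so the residue is 0.

Radius of convergence at 0: 9/11.
At 9/11: a pole of order 3; residue 0.


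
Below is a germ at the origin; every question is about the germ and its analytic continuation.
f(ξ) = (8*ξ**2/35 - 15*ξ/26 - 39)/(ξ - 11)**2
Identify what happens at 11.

The denominator factor ξ - 11 vanishes at 11 and appears to the power 2; the numerator there equals -16097/910, nonzero, and no other factor vanishes.
Hence a pole whose order is the multiplicity, 2.

The point is a pole of order 2.


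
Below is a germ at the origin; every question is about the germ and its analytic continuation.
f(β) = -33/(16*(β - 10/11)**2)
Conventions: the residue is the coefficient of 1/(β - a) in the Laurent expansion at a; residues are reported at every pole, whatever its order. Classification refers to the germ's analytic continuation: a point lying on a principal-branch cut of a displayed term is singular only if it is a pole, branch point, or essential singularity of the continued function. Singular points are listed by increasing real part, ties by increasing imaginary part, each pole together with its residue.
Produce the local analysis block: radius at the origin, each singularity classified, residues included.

Radius of convergence at 0: 10/11.
At 10/11: a pole of order 2; residue 0.

Denominator factor (β - 10/11)^2: pole of order 2 at 10/11, modulus 10/11.
The radius of convergence is the smallest modulus among the singular points: 10/11.
At the order-2 pole 10/11 set g(β) = (β - (10/11))^2*f(β) = -33/16.
Order-2 pole: residue = g'(a); g'(10/11) = 0, so the residue is 0.


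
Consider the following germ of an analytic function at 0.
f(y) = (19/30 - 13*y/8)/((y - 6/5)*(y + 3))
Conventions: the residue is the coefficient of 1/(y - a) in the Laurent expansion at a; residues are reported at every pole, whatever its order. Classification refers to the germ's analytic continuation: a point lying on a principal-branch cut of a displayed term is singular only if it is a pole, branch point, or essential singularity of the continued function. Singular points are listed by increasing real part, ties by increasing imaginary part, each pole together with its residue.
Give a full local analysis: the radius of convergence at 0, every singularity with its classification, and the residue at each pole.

Denominator factor (y - 6/5): pole of order 1 at 6/5, modulus 6/5.
Denominator factor (y + 3): pole of order 1 at -3, modulus 3.
The radius of convergence is the smallest modulus among the singular points: 6/5.
At the order-1 pole -3 set g(y) = (y - (-3))*f(y) = (19/30 - 13*y/8)/(y - 6/5).
Simple pole: residue = g(a) at a = -3, which is -661/504.
At the order-1 pole 6/5 set g(y) = (y - (6/5))*f(y) = (19/30 - 13*y/8)/(y + 3).
Simple pole: residue = g(a) at a = 6/5, which is -79/252.
List the singular points by increasing real part (a conjugate pair: the negative imaginary part first).

Radius of convergence at 0: 6/5.
At -3: a pole of order 1; residue -661/504.
At 6/5: a pole of order 1; residue -79/252.


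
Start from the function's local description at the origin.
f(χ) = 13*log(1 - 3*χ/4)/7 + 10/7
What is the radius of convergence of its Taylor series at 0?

The radius of convergence is 4/3.

Branch term (13/7)*log(1 - χ/(4/3)): its argument vanishes at χ = 4/3, a logarithmic branch point, modulus 4/3.
The radius of convergence is the smallest modulus among the singular points: 4/3.


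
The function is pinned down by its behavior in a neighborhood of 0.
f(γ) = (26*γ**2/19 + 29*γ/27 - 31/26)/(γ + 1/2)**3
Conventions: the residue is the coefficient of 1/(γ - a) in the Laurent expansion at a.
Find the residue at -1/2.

The residue is 26/19.

At the order-3 pole -1/2 set g(γ) = (γ - (-1/2))^3*f(γ) = 26*γ**2/19 + 29*γ/27 - 31/26.
Order-3 pole: residue = g''(a)/2; g''(-1/2) = 52/19, so the residue is 26/19.


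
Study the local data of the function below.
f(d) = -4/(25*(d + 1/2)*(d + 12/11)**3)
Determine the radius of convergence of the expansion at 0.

The radius of convergence is 1/2.

Denominator factor (d + 1/2): pole of order 1 at -1/2, modulus 1/2.
Denominator factor (d + 12/11)^3: pole of order 3 at -12/11, modulus 12/11.
The radius of convergence is the smallest modulus among the singular points: 1/2.


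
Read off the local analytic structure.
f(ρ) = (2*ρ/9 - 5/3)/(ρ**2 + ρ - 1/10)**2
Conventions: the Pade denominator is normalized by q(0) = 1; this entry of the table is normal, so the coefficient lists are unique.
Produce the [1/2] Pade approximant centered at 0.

The Pade approximant has numerator coefficients [-500/3, 17745200/39159]; denominator coefficients [1, -98270/4351, 571580/4351].

Taylor coefficients needed (expand at 0): a_0 = -500/3, a_1 = -29800/9, a_2 = -476000/9, a_3 = -6836000/9.
Write the denominator as Q(ρ) = 1 + q1*ρ + q2*ρ^2. Requiring Q*f - P = O(ρ^4) with deg P <= 1 kills the coefficients of ρ^2..ρ^3 in Q*f:
  ρ^2: a_2 + q1*a_1 + q2*a_0 = 0, i.e. -476000/9 + (-29800/9)*q1 + (-500/3)*q2 = 0.
  ρ^3: a_3 + q1*a_2 + q2*a_1 = 0, i.e. -6836000/9 + (-476000/9)*q1 + (-29800/9)*q2 = 0.
Solving this linear system: q1 = -98270/4351, q2 = 571580/4351.
The numerator is Q*f truncated at degree 1: P0 = a_0 = -500/3; P1 = a_1 + q1*a_0 = 17745200/39159.


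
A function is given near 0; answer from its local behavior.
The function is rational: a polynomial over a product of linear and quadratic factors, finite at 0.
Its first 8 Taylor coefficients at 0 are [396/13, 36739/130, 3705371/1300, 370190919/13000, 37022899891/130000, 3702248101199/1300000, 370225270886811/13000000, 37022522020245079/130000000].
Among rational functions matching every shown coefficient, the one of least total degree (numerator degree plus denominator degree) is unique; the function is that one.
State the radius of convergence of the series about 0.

No rational of total degree below 3 reproduces all 8 coefficients; solving the [1/2] Pade equations on them gives f(α) = (-23*α/22 - 36/13)/((α - 1/10)*(α + 10/11)), whose expansion matches every shown term.
Denominator factor (α - 1/10): pole of order 1 at 1/10, modulus 1/10.
Denominator factor (α + 10/11): pole of order 1 at -10/11, modulus 10/11.
The radius of convergence is the smallest modulus among the singular points: 1/10.

The radius of convergence is 1/10.


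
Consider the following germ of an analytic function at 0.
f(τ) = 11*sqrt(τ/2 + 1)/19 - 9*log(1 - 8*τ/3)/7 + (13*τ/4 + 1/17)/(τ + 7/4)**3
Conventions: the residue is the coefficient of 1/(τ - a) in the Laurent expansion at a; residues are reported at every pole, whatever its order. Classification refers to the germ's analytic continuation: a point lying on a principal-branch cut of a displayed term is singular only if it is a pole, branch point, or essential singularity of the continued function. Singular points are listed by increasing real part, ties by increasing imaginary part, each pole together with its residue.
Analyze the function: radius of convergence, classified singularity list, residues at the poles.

Denominator factor (τ + 7/4)^3: pole of order 3 at -7/4, modulus 7/4.
Branch term (11/19)*sqrt(1 - τ/(-2)): its argument vanishes at τ = -2, a square-root branch point, modulus 2.
Branch term (-9/7)*log(1 - τ/(3/8)): its argument vanishes at τ = 3/8, a logarithmic branch point, modulus 3/8.
The radius of convergence is the smallest modulus among the singular points: 3/8.
The branch terms are analytic at -7/4 and contribute nothing to the residue; only the rational part matters.
At the order-3 pole -7/4 set g(τ) = (τ - (-7/4))^3*(rational part) = 13*τ/4 + 1/17.
Order-3 pole: residue = g''(a)/2; g''(-7/4) = 0, so the residue is 0.
List the singular points by increasing real part (a conjugate pair: the negative imaginary part first).

Radius of convergence at 0: 3/8.
At -2: an algebraic (square-root) branch point.
At -7/4: a pole of order 3; residue 0.
At 3/8: a logarithmic branch point.


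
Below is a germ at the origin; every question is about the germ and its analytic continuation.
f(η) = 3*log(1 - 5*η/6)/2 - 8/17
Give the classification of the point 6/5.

The term (3/2)*log(1 - η/(6/5)) has argument 1 - 6/5/(6/5) = 0 at 6/5: a logarithmic (infinitely-sheeted) branch point; the remaining terms are analytic or single-valued there.

The point is a logarithmic branch point.


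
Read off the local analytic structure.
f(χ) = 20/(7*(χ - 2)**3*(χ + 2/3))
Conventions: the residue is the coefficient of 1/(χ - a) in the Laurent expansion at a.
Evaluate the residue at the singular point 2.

At the order-3 pole 2 set g(χ) = (χ - (2))^3*f(χ) = 20/(7*(χ + 2/3)).
Order-3 pole: residue = g''(a)/2; g''(2) = 135/448, so the residue is 135/896.

The residue is 135/896.


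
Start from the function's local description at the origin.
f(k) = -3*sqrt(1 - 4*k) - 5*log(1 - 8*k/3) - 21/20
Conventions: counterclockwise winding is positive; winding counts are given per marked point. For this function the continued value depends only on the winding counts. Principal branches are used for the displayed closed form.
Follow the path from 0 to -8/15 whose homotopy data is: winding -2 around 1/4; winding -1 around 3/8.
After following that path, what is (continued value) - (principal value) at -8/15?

Continued minus principal equals (10)*pi*i.

The rational part is single-valued and drops out of the difference; each branch term changes only by its own monodromy.
(-3)*sqrt(1 - k/(1/4)): winding -2 is even, the square root returns to the same sheet, contribution 0.
(-5)*log(1 - k/(3/8)): each positive loop around 3/8 adds 2*pi*i to the log, so winding -1 contributes (-5)*(-1)*2*pi*i = (10)*pi*i.
Summing the contributions at k = -8/15 gives (10)*pi*i.


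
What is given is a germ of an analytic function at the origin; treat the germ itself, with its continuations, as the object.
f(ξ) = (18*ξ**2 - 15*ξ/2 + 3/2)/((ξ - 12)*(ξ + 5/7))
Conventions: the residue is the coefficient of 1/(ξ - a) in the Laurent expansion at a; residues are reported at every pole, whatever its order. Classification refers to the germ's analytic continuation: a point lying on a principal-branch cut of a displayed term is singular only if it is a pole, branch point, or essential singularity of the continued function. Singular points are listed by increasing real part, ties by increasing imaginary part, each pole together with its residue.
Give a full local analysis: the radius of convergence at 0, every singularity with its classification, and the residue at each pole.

Radius of convergence at 0: 5/7.
At -5/7: a pole of order 1; residue -786/623.
At 12: a pole of order 1; residue 35049/178.

Denominator factor (ξ + 5/7): pole of order 1 at -5/7, modulus 5/7.
Denominator factor (ξ - 12): pole of order 1 at 12, modulus 12.
The radius of convergence is the smallest modulus among the singular points: 5/7.
At the order-1 pole -5/7 set g(ξ) = (ξ - (-5/7))*f(ξ) = (18*ξ**2 - 15*ξ/2 + 3/2)/(ξ - 12).
Simple pole: residue = g(a) at a = -5/7, which is -786/623.
At the order-1 pole 12 set g(ξ) = (ξ - (12))*f(ξ) = (18*ξ**2 - 15*ξ/2 + 3/2)/(ξ + 5/7).
Simple pole: residue = g(a) at a = 12, which is 35049/178.
List the singular points by increasing real part (a conjugate pair: the negative imaginary part first).


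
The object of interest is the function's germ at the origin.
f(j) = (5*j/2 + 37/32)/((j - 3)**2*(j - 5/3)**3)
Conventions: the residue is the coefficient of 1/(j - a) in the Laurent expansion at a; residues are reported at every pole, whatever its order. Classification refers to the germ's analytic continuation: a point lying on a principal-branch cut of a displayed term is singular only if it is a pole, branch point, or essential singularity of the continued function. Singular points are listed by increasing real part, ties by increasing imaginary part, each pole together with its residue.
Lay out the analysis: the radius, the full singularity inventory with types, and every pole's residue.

Radius of convergence at 0: 5/3.
At 5/3: a pole of order 3; residue 58671/8192.
At 3: a pole of order 2; residue -58671/8192.

Denominator factor (j - 5/3)^3: pole of order 3 at 5/3, modulus 5/3.
Denominator factor (j - 3)^2: pole of order 2 at 3, modulus 3.
The radius of convergence is the smallest modulus among the singular points: 5/3.
At the order-3 pole 5/3 set g(j) = (j - (5/3))^3*f(j) = (5*j/2 + 37/32)/(j - 3)**2.
Order-3 pole: residue = g''(a)/2; g''(5/3) = 58671/4096, so the residue is 58671/8192.
At the order-2 pole 3 set g(j) = (j - (3))^2*f(j) = (5*j/2 + 37/32)/(j - 5/3)**3.
Order-2 pole: residue = g'(a); g'(3) = -58671/8192, so the residue is -58671/8192.
List the singular points by increasing real part (a conjugate pair: the negative imaginary part first).


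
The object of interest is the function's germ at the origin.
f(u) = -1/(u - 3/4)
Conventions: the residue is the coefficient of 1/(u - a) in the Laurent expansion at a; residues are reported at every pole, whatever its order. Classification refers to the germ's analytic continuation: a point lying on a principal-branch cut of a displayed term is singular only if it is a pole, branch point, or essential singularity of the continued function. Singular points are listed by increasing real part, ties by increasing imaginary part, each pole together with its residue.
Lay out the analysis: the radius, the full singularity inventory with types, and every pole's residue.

Radius of convergence at 0: 3/4.
At 3/4: a pole of order 1; residue -1.

Denominator factor (u - 3/4): pole of order 1 at 3/4, modulus 3/4.
The radius of convergence is the smallest modulus among the singular points: 3/4.
At the order-1 pole 3/4 set g(u) = (u - (3/4))*f(u) = -1.
Simple pole: residue = g(a) at a = 3/4, which is -1.


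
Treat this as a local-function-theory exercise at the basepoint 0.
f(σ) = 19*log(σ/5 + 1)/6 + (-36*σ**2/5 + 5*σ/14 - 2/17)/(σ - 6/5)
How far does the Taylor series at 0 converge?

The radius of convergence is 6/5.

Denominator factor (σ - 6/5): pole of order 1 at 6/5, modulus 6/5.
Branch term (19/6)*log(1 - σ/(-5)): its argument vanishes at σ = -5, a logarithmic branch point, modulus 5.
The radius of convergence is the smallest modulus among the singular points: 6/5.


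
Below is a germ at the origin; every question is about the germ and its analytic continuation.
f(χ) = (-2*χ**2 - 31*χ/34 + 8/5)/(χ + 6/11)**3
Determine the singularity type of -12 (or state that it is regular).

The point is a regular point.

Denominator factors: χ + 6/11 = -126/11 at χ = -12 — none vanishes.
So the germ continues analytically to -12.


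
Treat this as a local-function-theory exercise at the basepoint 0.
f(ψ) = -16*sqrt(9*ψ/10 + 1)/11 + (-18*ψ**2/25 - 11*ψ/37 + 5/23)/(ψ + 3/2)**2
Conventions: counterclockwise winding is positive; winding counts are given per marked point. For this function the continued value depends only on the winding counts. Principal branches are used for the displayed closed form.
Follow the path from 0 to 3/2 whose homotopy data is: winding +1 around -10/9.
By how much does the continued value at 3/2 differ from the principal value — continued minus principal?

Continued minus principal equals (16/55)*sqrt(235).

The rational part is single-valued and drops out of the difference; each branch term changes only by its own monodromy.
(-16/11)*sqrt(1 - ψ/(-10/9)): winding +1 is odd, the square root flips sign, contributing -2*(-16/11)*sqrt(1 - (3/2)/(-10/9)) = -2*(-16/11)*sqrt(47/20) = (16/55)*sqrt(235).
Summing the contributions at ψ = 3/2 gives (16/55)*sqrt(235).


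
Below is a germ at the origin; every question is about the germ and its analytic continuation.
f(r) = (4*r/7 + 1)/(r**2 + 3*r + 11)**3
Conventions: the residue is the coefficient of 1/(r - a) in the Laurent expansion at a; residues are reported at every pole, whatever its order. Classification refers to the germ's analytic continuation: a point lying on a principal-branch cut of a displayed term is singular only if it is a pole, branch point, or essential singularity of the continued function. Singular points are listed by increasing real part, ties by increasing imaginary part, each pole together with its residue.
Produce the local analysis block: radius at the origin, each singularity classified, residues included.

Denominator factor (r**2 + 3*r + 11)^3: discriminant -35, complex-conjugate roots (-3/2) + ((1/2)*sqrt(35))*i and (-3/2) - ((1/2)*sqrt(35))*i; poles of order 3, moduli sqrt(11) and sqrt(11).
The radius of convergence is the smallest modulus among the singular points: sqrt(11).
The factor r**2 + 3*r + 11 splits as (r - a)(r - a') with a = (-3/2) - ((1/2)*sqrt(35))*i, a' = (-3/2) + ((1/2)*sqrt(35))*i. At the order-3 pole a set g(r) = (r - a)^3*f(r) = [4*r/7 + 1] / (r - a')^3.
Order-3 pole: residue = g''(a)/2; g''((-3/2) - ((1/2)*sqrt(35))*i) = ((12/300125)*sqrt(35))*i, so the residue is ((6/300125)*sqrt(35))*i.
The factor r**2 + 3*r + 11 splits as (r - a)(r - a') with a = (-3/2) + ((1/2)*sqrt(35))*i, a' = (-3/2) - ((1/2)*sqrt(35))*i. At the order-3 pole a set g(r) = (r - a)^3*f(r) = [4*r/7 + 1] / (r - a')^3.
Order-3 pole: residue = g''(a)/2; g''((-3/2) + ((1/2)*sqrt(35))*i) = -((12/300125)*sqrt(35))*i, so the residue is -((6/300125)*sqrt(35))*i.
List the singular points by increasing real part (a conjugate pair: the negative imaginary part first).

Radius of convergence at 0: sqrt(11).
At (-3/2) - ((1/2)*sqrt(35))*i: a pole of order 3; residue ((6/300125)*sqrt(35))*i.
At (-3/2) + ((1/2)*sqrt(35))*i: a pole of order 3; residue -((6/300125)*sqrt(35))*i.


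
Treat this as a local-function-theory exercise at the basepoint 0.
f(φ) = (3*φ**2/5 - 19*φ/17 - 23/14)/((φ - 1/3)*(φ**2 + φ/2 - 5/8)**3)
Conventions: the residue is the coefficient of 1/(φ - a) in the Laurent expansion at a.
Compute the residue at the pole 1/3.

The residue is 432781056/9296875.

At the order-1 pole 1/3 set g(φ) = (φ - (1/3))*f(φ) = (3*φ**2/5 - 19*φ/17 - 23/14)/(φ**2 + φ/2 - 5/8)**3.
Simple pole: residue = g(a) at a = 1/3, which is 432781056/9296875.


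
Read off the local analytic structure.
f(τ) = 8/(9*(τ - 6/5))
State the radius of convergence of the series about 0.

Denominator factor (τ - 6/5): pole of order 1 at 6/5, modulus 6/5.
The radius of convergence is the smallest modulus among the singular points: 6/5.

The radius of convergence is 6/5.


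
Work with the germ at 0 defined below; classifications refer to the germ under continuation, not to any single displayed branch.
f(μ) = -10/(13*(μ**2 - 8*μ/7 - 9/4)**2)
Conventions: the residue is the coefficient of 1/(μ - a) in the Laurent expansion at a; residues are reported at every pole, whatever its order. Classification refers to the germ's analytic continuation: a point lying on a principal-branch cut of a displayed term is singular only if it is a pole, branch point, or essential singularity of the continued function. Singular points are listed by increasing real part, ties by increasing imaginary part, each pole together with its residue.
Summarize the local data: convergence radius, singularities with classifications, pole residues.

Radius of convergence at 0: -4/7 + (1/14)*sqrt(505).
At 4/7 - (1/14)*sqrt(505): a pole of order 2; residue -(1372/663065)*sqrt(505).
At 4/7 + (1/14)*sqrt(505): a pole of order 2; residue (1372/663065)*sqrt(505).

Denominator factor (μ**2 - 8*μ/7 - 9/4)^2: discriminant 505/49, real irrational roots 4/7 + (1/14)*sqrt(505) and 4/7 - (1/14)*sqrt(505); poles of order 2, moduli 4/7 + (1/14)*sqrt(505) and -4/7 + (1/14)*sqrt(505).
The radius of convergence is the smallest modulus among the singular points: -4/7 + (1/14)*sqrt(505).
The factor μ**2 - 8*μ/7 - 9/4 splits as (μ - a)(μ - a') with a = 4/7 - (1/14)*sqrt(505), a' = 4/7 + (1/14)*sqrt(505). At the order-2 pole a set g(μ) = (μ - a)^2*f(μ) = [-10/13] / (μ - a')^2.
Order-2 pole: residue = g'(a); g'(4/7 - (1/14)*sqrt(505)) = -(1372/663065)*sqrt(505), so the residue is -(1372/663065)*sqrt(505).
The factor μ**2 - 8*μ/7 - 9/4 splits as (μ - a)(μ - a') with a = 4/7 + (1/14)*sqrt(505), a' = 4/7 - (1/14)*sqrt(505). At the order-2 pole a set g(μ) = (μ - a)^2*f(μ) = [-10/13] / (μ - a')^2.
Order-2 pole: residue = g'(a); g'(4/7 + (1/14)*sqrt(505)) = (1372/663065)*sqrt(505), so the residue is (1372/663065)*sqrt(505).
List the singular points by increasing real part (a conjugate pair: the negative imaginary part first).


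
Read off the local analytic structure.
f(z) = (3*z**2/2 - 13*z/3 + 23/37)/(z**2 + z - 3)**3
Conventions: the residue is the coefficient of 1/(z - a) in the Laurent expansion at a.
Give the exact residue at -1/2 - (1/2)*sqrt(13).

The residue is -(683/162578)*sqrt(13).

The factor z**2 + z - 3 splits as (z - a)(z - a') with a = -1/2 - (1/2)*sqrt(13), a' = -1/2 + (1/2)*sqrt(13). At the order-3 pole a set g(z) = (z - a)^3*f(z) = [3*z**2/2 - 13*z/3 + 23/37] / (z - a')^3.
Order-3 pole: residue = g''(a)/2; g''(-1/2 - (1/2)*sqrt(13)) = -(683/81289)*sqrt(13), so the residue is -(683/162578)*sqrt(13).


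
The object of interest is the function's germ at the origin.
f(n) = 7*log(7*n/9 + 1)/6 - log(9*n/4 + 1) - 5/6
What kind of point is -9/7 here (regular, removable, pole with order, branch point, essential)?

The term (7/6)*log(1 - n/(-9/7)) has argument 1 - -9/7/(-9/7) = 0 at -9/7: a logarithmic (infinitely-sheeted) branch point; the remaining terms are analytic or single-valued there.

The point is a logarithmic branch point.


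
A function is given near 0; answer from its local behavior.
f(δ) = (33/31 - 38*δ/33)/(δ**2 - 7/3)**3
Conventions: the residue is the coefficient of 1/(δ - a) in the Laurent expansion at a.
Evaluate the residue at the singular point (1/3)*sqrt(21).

The residue is (891/170128)*sqrt(21).

The factor δ**2 - 7/3 splits as (δ - a)(δ - a') with a = (1/3)*sqrt(21), a' = -(1/3)*sqrt(21). At the order-3 pole a set g(δ) = (δ - a)^3*f(δ) = [33/31 - 38*δ/33] / (δ - a')^3.
Order-3 pole: residue = g''(a)/2; g''((1/3)*sqrt(21)) = (891/85064)*sqrt(21), so the residue is (891/170128)*sqrt(21).


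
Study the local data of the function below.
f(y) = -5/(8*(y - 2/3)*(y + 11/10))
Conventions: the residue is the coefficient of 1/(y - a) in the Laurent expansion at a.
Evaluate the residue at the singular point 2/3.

At the order-1 pole 2/3 set g(y) = (y - (2/3))*f(y) = -5/(8*(y + 11/10)).
Simple pole: residue = g(a) at a = 2/3, which is -75/212.

The residue is -75/212.


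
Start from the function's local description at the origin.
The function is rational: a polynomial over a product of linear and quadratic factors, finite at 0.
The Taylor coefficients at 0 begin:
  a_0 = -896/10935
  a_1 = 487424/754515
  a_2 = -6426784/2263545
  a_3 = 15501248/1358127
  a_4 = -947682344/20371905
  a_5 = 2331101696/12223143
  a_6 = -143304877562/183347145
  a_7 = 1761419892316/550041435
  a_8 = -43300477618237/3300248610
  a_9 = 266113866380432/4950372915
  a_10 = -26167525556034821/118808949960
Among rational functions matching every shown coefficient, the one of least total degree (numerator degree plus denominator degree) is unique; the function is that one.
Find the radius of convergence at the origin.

The radius of convergence is 1 - (2/7)*sqrt(7).

No rational of total degree below 9 reproduces all 11 coefficients; solving the [1/8] Pade equations on them gives f(z) = (25*z/23 - 2/5)/((z**2 + 3*z/8 + 9/4)**3*(z**2 + 2*z + 3/7)), whose expansion matches every shown term.
Denominator factor (z**2 + 3*z/8 + 9/4)^3: discriminant -567/64, complex-conjugate roots (-3/16) + ((9/16)*sqrt(7))*i and (-3/16) - ((9/16)*sqrt(7))*i; poles of order 3, moduli 3/2 and 3/2.
Denominator factor (z**2 + 2*z + 3/7): discriminant 16/7, real irrational roots -1 + (2/7)*sqrt(7) and -1 - (2/7)*sqrt(7); poles of order 1, moduli 1 - (2/7)*sqrt(7) and 1 + (2/7)*sqrt(7).
The radius of convergence is the smallest modulus among the singular points: 1 - (2/7)*sqrt(7).


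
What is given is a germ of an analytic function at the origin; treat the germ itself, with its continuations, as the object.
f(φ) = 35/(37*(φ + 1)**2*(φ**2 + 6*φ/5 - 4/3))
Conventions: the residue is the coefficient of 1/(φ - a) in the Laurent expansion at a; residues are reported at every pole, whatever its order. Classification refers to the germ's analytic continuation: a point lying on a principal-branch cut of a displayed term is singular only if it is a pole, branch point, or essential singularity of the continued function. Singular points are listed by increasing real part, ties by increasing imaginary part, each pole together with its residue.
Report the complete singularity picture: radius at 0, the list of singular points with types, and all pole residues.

Radius of convergence at 0: -3/5 + (1/15)*sqrt(381).
At -3/5 - (1/15)*sqrt(381): a pole of order 1; residue -3150/19573 - (72975/4971542)*sqrt(381).
At -1: a pole of order 2; residue 6300/19573.
At -3/5 + (1/15)*sqrt(381): a pole of order 1; residue -3150/19573 + (72975/4971542)*sqrt(381).

Denominator factor (φ**2 + 6*φ/5 - 4/3): discriminant 508/75, real irrational roots -3/5 + (1/15)*sqrt(381) and -3/5 - (1/15)*sqrt(381); poles of order 1, moduli -3/5 + (1/15)*sqrt(381) and 3/5 + (1/15)*sqrt(381).
Denominator factor (φ + 1)^2: pole of order 2 at -1, modulus 1.
The radius of convergence is the smallest modulus among the singular points: -3/5 + (1/15)*sqrt(381).
The factor φ**2 + 6*φ/5 - 4/3 splits as (φ - a)(φ - a') with a = -3/5 - (1/15)*sqrt(381), a' = -3/5 + (1/15)*sqrt(381). At the order-1 pole a set g(φ) = (φ - a)*f(φ) = [35/(37*(φ + 1)**2)] / (φ - a').
Simple pole: residue = g(a) at a = -3/5 - (1/15)*sqrt(381), which is -3150/19573 - (72975/4971542)*sqrt(381).
At the order-2 pole -1 set g(φ) = (φ - (-1))^2*f(φ) = 35/(37*(φ**2 + 6*φ/5 - 4/3)).
Order-2 pole: residue = g'(a); g'(-1) = 6300/19573, so the residue is 6300/19573.
The factor φ**2 + 6*φ/5 - 4/3 splits as (φ - a)(φ - a') with a = -3/5 + (1/15)*sqrt(381), a' = -3/5 - (1/15)*sqrt(381). At the order-1 pole a set g(φ) = (φ - a)*f(φ) = [35/(37*(φ + 1)**2)] / (φ - a').
Simple pole: residue = g(a) at a = -3/5 + (1/15)*sqrt(381), which is -3150/19573 + (72975/4971542)*sqrt(381).
List the singular points by increasing real part (a conjugate pair: the negative imaginary part first).


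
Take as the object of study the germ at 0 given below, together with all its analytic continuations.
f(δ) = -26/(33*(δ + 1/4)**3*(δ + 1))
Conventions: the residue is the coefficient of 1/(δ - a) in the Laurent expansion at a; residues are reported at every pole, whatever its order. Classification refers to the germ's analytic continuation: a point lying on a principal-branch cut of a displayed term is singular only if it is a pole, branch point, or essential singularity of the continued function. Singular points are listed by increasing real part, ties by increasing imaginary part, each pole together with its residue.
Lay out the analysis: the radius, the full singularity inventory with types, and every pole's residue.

Denominator factor (δ + 1/4)^3: pole of order 3 at -1/4, modulus 1/4.
Denominator factor (δ + 1): pole of order 1 at -1, modulus 1.
The radius of convergence is the smallest modulus among the singular points: 1/4.
At the order-1 pole -1 set g(δ) = (δ - (-1))*f(δ) = -26/(33*(δ + 1/4)**3).
Simple pole: residue = g(a) at a = -1, which is 1664/891.
At the order-3 pole -1/4 set g(δ) = (δ - (-1/4))^3*f(δ) = -26/(33*(δ + 1)).
Order-3 pole: residue = g''(a)/2; g''(-1/4) = -3328/891, so the residue is -1664/891.
List the singular points by increasing real part (a conjugate pair: the negative imaginary part first).

Radius of convergence at 0: 1/4.
At -1: a pole of order 1; residue 1664/891.
At -1/4: a pole of order 3; residue -1664/891.


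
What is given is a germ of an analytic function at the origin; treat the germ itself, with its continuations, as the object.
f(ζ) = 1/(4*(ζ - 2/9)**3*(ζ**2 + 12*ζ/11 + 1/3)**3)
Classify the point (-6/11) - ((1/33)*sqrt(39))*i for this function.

The denominator factor ζ**2 + 12*ζ/11 + 1/3 vanishes at (-6/11) - ((1/33)*sqrt(39))*i and appears to the power 3; the numerator there equals 1/4, nonzero, and no other factor vanishes.
Hence a pole whose order is the multiplicity, 3.

The point is a pole of order 3.
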